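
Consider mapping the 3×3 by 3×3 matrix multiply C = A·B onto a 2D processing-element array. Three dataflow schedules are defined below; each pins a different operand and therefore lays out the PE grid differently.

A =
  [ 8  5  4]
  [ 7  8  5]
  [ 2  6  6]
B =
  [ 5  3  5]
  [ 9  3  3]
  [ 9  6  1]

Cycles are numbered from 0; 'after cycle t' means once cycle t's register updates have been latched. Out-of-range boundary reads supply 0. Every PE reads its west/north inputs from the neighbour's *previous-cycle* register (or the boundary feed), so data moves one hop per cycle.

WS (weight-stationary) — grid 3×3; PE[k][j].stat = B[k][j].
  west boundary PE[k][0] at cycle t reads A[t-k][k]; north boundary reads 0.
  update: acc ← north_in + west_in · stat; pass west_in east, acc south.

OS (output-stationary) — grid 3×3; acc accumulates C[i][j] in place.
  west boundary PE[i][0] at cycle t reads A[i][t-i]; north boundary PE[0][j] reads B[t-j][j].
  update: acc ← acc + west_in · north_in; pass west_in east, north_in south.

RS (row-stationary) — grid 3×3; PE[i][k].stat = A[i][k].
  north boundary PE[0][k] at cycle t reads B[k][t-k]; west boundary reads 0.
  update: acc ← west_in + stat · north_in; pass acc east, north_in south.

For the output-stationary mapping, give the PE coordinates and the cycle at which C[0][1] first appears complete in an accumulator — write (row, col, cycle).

Under OS, C[0][1] lands at PE[0][1]:
  [0] (0,1) acc=0 (h:0 v:0)
  [1] (0,1) acc=24 (h:8 v:3)
  [2] (0,1) acc=39 (h:5 v:3)
  [3] (0,1) acc=63 (h:4 v:6)

(row, col, cycle) = (0, 1, 3)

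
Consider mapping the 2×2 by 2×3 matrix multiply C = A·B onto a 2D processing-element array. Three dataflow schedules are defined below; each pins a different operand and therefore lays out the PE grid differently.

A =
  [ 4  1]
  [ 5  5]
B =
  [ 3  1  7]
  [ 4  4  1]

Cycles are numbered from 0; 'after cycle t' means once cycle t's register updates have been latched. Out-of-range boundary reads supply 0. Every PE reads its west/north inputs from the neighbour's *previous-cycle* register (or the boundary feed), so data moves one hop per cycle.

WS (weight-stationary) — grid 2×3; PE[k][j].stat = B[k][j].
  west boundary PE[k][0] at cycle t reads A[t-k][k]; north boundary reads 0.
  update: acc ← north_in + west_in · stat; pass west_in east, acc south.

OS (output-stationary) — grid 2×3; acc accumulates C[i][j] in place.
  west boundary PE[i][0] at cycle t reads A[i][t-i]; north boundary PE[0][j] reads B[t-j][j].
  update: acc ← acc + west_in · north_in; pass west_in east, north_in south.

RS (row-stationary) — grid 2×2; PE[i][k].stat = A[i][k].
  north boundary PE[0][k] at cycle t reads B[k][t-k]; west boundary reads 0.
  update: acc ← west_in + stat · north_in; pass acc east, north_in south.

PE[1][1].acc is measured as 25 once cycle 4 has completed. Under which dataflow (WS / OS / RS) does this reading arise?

WS (2×3 grid), PE[1][1]:
  t=0 PE[1][1]: acc=0 h=0 v=0
  t=1 PE[1][1]: acc=0 h=0 v=0
  t=2 PE[1][1]: acc=8 h=1 v=8
  t=3 PE[1][1]: acc=25 h=5 v=25
  t=4 PE[1][1]: acc=0 h=0 v=0
OS (2×3 grid), PE[1][1]:
  t=0 PE[1][1]: acc=0 h=0 v=0
  t=1 PE[1][1]: acc=0 h=0 v=0
  t=2 PE[1][1]: acc=5 h=5 v=1
  t=3 PE[1][1]: acc=25 h=5 v=4
  t=4 PE[1][1]: acc=25 h=0 v=0
RS (2×2 grid), PE[1][1]:
  t=0 PE[1][1]: acc=0 h=0 v=0
  t=1 PE[1][1]: acc=0 h=0 v=0
  t=2 PE[1][1]: acc=35 h=35 v=4
  t=3 PE[1][1]: acc=25 h=25 v=4
  t=4 PE[1][1]: acc=40 h=40 v=1

dataflow = OS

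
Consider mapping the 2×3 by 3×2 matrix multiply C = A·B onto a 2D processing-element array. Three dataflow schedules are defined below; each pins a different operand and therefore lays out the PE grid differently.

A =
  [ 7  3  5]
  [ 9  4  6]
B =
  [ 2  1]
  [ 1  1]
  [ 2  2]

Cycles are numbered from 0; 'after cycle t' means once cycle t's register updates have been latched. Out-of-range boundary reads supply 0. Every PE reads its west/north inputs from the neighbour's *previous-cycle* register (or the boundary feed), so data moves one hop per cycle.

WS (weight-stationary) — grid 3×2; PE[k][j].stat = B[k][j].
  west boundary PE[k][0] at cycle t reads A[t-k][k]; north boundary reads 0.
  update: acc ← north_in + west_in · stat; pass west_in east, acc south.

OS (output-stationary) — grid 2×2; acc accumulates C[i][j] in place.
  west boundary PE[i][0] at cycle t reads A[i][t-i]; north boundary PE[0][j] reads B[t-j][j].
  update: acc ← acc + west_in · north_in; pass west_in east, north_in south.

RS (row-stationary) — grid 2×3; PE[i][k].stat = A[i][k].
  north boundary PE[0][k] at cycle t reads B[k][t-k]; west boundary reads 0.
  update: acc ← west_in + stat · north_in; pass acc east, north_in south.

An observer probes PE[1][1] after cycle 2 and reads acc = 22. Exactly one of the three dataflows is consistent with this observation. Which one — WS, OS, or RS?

WS (3×2 grid), PE[1][1]:
  @0  [1,1]  acc 0  |  →0  ↓0
  @1  [1,1]  acc 0  |  →0  ↓0
  @2  [1,1]  acc 10  |  →3  ↓10
OS (2×2 grid), PE[1][1]:
  @0  [1,1]  acc 0  |  →0  ↓0
  @1  [1,1]  acc 0  |  →0  ↓0
  @2  [1,1]  acc 9  |  →9  ↓1
RS (2×3 grid), PE[1][1]:
  @0  [1,1]  acc 0  |  →0  ↓0
  @1  [1,1]  acc 0  |  →0  ↓0
  @2  [1,1]  acc 22  |  →22  ↓1

dataflow = RS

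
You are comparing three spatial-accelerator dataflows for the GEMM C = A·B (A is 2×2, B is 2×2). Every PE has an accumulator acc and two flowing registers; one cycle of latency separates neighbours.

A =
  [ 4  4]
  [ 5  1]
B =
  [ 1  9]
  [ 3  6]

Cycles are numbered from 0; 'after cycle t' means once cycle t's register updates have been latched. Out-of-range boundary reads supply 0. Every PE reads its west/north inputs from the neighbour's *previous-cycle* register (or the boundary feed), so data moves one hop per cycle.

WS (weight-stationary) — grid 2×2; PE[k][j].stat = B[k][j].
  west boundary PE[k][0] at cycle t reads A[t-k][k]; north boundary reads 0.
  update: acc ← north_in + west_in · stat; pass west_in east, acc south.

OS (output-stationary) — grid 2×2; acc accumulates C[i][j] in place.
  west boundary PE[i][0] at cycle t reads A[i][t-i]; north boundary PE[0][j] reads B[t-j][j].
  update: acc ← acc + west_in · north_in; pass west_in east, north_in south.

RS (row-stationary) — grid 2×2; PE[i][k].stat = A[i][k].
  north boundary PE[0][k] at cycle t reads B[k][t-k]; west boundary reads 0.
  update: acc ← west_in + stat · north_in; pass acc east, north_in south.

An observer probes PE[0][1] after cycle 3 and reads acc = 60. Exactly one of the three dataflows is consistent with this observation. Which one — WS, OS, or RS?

— WS: 2×2; PE[0][1] trace:
  [0] (0,1) acc=0 (h:0 v:0)
  [1] (0,1) acc=36 (h:4 v:36)
  [2] (0,1) acc=45 (h:5 v:45)
  [3] (0,1) acc=0 (h:0 v:0)
— OS: 2×2; PE[0][1] trace:
  [0] (0,1) acc=0 (h:0 v:0)
  [1] (0,1) acc=36 (h:4 v:9)
  [2] (0,1) acc=60 (h:4 v:6)
  [3] (0,1) acc=60 (h:0 v:0)
— RS: 2×2; PE[0][1] trace:
  [0] (0,1) acc=0 (h:0 v:0)
  [1] (0,1) acc=16 (h:16 v:3)
  [2] (0,1) acc=60 (h:60 v:6)
  [3] (0,1) acc=0 (h:0 v:0)

dataflow = OS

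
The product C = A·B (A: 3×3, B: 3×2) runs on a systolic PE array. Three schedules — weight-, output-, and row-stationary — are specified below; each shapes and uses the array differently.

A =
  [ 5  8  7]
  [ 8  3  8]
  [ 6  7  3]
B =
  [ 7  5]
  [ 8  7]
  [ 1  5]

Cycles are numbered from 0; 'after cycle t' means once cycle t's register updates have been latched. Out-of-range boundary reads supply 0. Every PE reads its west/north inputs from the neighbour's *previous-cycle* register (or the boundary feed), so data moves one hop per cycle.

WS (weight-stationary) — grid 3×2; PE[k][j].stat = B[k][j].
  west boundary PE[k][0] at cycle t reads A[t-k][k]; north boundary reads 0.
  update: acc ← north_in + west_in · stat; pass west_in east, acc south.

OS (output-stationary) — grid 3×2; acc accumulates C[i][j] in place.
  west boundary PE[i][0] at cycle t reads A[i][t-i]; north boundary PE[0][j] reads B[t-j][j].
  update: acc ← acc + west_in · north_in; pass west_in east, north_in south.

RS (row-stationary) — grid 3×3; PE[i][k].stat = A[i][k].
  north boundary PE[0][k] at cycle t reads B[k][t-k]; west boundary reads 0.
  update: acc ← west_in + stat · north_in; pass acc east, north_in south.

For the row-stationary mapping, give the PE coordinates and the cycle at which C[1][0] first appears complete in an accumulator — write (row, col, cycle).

(row, col, cycle) = (1, 2, 3)

RS — PE[1][2] is where C[1][0] collects:
  after 0 — PE[1][2] acc=0, pass-E 0, pass-S 0
  after 1 — PE[1][2] acc=0, pass-E 0, pass-S 0
  after 2 — PE[1][2] acc=0, pass-E 0, pass-S 0
  after 3 — PE[1][2] acc=88, pass-E 88, pass-S 1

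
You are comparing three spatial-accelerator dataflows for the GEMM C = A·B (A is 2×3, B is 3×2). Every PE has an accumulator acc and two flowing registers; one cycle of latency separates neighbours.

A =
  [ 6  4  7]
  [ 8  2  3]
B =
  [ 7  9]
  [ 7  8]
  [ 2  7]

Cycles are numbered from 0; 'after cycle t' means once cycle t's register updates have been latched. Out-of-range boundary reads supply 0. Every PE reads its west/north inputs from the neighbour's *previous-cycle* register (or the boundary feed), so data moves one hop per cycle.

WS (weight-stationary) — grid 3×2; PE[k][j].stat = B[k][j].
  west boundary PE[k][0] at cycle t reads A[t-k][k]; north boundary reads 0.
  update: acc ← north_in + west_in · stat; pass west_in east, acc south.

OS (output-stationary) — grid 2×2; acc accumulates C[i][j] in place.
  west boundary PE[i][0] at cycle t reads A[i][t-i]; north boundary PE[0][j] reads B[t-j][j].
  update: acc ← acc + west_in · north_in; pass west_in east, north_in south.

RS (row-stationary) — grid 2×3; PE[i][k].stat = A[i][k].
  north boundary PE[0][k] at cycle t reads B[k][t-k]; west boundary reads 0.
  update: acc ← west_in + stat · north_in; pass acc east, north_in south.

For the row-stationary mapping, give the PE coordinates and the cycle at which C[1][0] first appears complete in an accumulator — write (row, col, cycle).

(row, col, cycle) = (1, 2, 3)

RS: C[1][0] accumulates in PE[1][2]:
  c0 r1c2: 0 / 0 / 0
  c1 r1c2: 0 / 0 / 0
  c2 r1c2: 0 / 0 / 0
  c3 r1c2: 76 / 76 / 2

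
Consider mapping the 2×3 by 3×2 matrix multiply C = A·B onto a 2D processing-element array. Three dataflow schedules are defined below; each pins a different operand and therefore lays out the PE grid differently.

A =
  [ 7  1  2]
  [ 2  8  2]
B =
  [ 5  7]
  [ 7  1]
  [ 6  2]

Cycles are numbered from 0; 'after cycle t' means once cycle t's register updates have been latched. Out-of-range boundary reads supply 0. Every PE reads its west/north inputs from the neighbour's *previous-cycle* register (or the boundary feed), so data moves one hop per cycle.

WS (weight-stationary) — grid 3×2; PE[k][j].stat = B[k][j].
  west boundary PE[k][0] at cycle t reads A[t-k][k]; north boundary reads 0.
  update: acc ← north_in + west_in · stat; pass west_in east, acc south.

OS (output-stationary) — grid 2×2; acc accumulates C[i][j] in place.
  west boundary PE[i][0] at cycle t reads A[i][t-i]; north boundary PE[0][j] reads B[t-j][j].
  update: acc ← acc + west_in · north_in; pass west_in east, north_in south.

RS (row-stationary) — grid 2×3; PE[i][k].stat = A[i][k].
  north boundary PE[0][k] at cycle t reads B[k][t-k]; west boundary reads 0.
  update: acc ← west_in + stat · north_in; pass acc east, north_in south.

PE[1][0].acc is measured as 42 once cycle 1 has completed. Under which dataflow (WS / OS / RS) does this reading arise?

WS (3×2 grid), PE[1][0]:
  [0] (1,0) acc=0 (h:0 v:0)
  [1] (1,0) acc=42 (h:1 v:42)
OS (2×2 grid), PE[1][0]:
  [0] (1,0) acc=0 (h:0 v:0)
  [1] (1,0) acc=10 (h:2 v:5)
RS (2×3 grid), PE[1][0]:
  [0] (1,0) acc=0 (h:0 v:0)
  [1] (1,0) acc=10 (h:10 v:5)

dataflow = WS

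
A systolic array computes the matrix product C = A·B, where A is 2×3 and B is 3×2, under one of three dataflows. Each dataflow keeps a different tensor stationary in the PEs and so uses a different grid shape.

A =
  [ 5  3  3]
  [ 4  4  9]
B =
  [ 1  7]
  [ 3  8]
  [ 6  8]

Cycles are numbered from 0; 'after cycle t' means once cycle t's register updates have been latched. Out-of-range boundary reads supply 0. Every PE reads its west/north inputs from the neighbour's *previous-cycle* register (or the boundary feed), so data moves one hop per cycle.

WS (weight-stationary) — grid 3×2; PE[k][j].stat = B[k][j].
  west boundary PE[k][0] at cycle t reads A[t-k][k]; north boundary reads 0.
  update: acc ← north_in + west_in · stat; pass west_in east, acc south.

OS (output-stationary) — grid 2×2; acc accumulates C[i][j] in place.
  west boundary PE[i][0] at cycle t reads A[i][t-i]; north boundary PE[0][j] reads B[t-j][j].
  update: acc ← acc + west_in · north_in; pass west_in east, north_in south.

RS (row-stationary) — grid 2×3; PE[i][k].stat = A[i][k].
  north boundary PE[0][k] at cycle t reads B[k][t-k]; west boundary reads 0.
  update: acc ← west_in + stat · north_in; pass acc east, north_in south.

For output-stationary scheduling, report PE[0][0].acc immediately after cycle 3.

OS (2×2). Following PE[0][0] plus its west/north inputs:
  0: (0,0).acc=5  regs=<5,1>
  1: (0,0).acc=14  regs=<3,3>
  2: (0,0).acc=32  regs=<3,6>
  3: (0,0).acc=32  regs=<0,0>

PE[0][0].acc = 32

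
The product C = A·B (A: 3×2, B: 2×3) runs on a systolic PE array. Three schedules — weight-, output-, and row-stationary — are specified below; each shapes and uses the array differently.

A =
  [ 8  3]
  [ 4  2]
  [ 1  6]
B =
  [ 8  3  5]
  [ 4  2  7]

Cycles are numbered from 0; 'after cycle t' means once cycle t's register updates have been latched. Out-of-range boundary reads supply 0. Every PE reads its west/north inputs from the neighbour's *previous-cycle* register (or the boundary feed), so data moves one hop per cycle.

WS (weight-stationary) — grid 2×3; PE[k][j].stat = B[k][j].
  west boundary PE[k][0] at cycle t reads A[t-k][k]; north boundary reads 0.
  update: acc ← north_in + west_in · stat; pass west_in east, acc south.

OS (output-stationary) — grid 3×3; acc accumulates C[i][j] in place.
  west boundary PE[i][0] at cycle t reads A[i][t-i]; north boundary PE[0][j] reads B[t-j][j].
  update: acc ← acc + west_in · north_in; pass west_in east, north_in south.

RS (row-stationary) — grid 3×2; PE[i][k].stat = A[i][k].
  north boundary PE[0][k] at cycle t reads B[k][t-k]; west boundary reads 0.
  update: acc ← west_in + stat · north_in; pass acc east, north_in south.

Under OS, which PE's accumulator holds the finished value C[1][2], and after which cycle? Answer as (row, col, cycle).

OS: C[1][2] accumulates in PE[1][2]:
  after 0 — PE[1][2] acc=0, pass-E 0, pass-S 0
  after 1 — PE[1][2] acc=0, pass-E 0, pass-S 0
  after 2 — PE[1][2] acc=0, pass-E 0, pass-S 0
  after 3 — PE[1][2] acc=20, pass-E 4, pass-S 5
  after 4 — PE[1][2] acc=34, pass-E 2, pass-S 7

(row, col, cycle) = (1, 2, 4)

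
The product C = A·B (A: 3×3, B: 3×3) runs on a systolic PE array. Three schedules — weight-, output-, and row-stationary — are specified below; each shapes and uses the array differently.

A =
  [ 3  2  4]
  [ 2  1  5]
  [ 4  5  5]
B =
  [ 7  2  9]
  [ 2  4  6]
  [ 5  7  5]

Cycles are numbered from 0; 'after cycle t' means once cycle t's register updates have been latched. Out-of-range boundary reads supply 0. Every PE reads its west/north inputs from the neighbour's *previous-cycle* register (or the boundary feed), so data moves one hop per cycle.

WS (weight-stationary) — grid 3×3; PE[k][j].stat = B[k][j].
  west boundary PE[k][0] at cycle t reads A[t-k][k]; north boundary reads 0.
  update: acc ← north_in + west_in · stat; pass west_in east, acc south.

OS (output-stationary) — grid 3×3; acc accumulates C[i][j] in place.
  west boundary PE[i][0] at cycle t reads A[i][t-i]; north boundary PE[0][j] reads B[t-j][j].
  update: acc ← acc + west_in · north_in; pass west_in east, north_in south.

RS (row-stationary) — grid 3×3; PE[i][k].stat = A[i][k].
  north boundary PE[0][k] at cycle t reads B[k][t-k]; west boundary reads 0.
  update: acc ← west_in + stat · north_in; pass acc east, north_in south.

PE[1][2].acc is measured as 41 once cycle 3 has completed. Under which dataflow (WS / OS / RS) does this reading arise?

dataflow = RS

— WS: 3×3; PE[1][2] trace:
  cycle 0: PE[1][2] → acc 0, east 0, south 0
  cycle 1: PE[1][2] → acc 0, east 0, south 0
  cycle 2: PE[1][2] → acc 0, east 0, south 0
  cycle 3: PE[1][2] → acc 39, east 2, south 39
— OS: 3×3; PE[1][2] trace:
  cycle 0: PE[1][2] → acc 0, east 0, south 0
  cycle 1: PE[1][2] → acc 0, east 0, south 0
  cycle 2: PE[1][2] → acc 0, east 0, south 0
  cycle 3: PE[1][2] → acc 18, east 2, south 9
— RS: 3×3; PE[1][2] trace:
  cycle 0: PE[1][2] → acc 0, east 0, south 0
  cycle 1: PE[1][2] → acc 0, east 0, south 0
  cycle 2: PE[1][2] → acc 0, east 0, south 0
  cycle 3: PE[1][2] → acc 41, east 41, south 5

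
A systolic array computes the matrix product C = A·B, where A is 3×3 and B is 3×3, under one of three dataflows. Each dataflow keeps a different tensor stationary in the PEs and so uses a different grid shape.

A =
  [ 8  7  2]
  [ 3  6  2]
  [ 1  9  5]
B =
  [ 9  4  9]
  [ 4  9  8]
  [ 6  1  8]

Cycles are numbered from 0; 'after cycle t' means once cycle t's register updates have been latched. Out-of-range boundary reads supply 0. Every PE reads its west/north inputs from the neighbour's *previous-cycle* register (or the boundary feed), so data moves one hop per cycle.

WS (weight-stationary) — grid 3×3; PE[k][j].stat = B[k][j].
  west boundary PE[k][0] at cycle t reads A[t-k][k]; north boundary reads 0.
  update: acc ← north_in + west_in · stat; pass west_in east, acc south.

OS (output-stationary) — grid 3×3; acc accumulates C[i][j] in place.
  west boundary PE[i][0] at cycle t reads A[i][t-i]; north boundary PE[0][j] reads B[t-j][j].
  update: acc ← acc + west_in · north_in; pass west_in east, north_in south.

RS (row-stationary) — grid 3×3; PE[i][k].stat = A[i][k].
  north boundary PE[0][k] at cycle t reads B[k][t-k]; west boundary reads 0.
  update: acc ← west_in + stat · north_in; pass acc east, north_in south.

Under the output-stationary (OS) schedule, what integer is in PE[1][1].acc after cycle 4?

PE[1][1].acc = 68

OS on a 3×3 grid — tracing PE[1][1] and its feeders:
  cycle 0: PE[0][1] → acc 0, east 0, south 0
  cycle 0: PE[1][0] → acc 0, east 0, south 0
  cycle 0: PE[1][1] → acc 0, east 0, south 0
  cycle 1: PE[0][1] → acc 32, east 8, south 4
  cycle 1: PE[1][0] → acc 27, east 3, south 9
  cycle 1: PE[1][1] → acc 0, east 0, south 0
  cycle 2: PE[0][1] → acc 95, east 7, south 9
  cycle 2: PE[1][0] → acc 51, east 6, south 4
  cycle 2: PE[1][1] → acc 12, east 3, south 4
  cycle 3: PE[0][1] → acc 97, east 2, south 1
  cycle 3: PE[1][0] → acc 63, east 2, south 6
  cycle 3: PE[1][1] → acc 66, east 6, south 9
  cycle 4: PE[0][1] → acc 97, east 0, south 0
  cycle 4: PE[1][0] → acc 63, east 0, south 0
  cycle 4: PE[1][1] → acc 68, east 2, south 1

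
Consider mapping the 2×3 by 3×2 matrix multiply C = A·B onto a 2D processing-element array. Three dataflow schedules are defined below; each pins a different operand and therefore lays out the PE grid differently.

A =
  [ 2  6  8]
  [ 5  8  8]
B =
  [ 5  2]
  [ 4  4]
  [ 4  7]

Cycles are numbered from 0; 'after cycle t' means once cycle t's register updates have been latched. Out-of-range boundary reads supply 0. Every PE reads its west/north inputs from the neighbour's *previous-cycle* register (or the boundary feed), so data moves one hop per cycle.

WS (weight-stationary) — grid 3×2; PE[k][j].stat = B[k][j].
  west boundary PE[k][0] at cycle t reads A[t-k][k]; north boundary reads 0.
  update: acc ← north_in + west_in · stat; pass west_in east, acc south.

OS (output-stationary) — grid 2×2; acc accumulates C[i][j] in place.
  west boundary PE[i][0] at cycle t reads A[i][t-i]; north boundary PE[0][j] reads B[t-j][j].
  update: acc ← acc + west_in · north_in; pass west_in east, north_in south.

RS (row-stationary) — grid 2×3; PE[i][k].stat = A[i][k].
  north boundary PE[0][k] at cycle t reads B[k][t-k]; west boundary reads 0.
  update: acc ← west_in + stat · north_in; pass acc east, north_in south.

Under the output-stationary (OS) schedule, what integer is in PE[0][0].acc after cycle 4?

OS 2×2: PE[0][0] cycle-by-cycle (with neighbour feeds):
  after 0 — PE[0][0] acc=10, pass-E 2, pass-S 5
  after 1 — PE[0][0] acc=34, pass-E 6, pass-S 4
  after 2 — PE[0][0] acc=66, pass-E 8, pass-S 4
  after 3 — PE[0][0] acc=66, pass-E 0, pass-S 0
  after 4 — PE[0][0] acc=66, pass-E 0, pass-S 0

PE[0][0].acc = 66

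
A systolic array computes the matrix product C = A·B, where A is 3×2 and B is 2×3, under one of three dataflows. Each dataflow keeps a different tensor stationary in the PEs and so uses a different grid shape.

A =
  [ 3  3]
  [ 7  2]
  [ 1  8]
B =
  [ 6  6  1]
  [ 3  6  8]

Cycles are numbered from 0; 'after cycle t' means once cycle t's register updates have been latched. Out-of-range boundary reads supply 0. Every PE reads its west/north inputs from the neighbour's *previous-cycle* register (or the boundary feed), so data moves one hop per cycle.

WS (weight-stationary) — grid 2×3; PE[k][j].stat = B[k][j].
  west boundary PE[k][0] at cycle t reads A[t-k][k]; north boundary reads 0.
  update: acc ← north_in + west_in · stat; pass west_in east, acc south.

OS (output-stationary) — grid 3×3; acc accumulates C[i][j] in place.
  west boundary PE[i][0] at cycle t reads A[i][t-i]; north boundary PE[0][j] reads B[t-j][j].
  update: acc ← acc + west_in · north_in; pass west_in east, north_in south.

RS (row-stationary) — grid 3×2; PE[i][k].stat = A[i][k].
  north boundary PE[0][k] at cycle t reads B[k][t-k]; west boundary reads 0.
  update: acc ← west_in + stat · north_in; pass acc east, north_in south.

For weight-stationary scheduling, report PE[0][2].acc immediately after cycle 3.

PE[0][2].acc = 7

WS (2×3). Following PE[0][2] plus its west/north inputs:
  cycle 0: PE[0][1] → acc 0, east 0, south 0
  cycle 0: PE[0][2] → acc 0, east 0, south 0
  cycle 1: PE[0][1] → acc 18, east 3, south 18
  cycle 1: PE[0][2] → acc 0, east 0, south 0
  cycle 2: PE[0][1] → acc 42, east 7, south 42
  cycle 2: PE[0][2] → acc 3, east 3, south 3
  cycle 3: PE[0][1] → acc 6, east 1, south 6
  cycle 3: PE[0][2] → acc 7, east 7, south 7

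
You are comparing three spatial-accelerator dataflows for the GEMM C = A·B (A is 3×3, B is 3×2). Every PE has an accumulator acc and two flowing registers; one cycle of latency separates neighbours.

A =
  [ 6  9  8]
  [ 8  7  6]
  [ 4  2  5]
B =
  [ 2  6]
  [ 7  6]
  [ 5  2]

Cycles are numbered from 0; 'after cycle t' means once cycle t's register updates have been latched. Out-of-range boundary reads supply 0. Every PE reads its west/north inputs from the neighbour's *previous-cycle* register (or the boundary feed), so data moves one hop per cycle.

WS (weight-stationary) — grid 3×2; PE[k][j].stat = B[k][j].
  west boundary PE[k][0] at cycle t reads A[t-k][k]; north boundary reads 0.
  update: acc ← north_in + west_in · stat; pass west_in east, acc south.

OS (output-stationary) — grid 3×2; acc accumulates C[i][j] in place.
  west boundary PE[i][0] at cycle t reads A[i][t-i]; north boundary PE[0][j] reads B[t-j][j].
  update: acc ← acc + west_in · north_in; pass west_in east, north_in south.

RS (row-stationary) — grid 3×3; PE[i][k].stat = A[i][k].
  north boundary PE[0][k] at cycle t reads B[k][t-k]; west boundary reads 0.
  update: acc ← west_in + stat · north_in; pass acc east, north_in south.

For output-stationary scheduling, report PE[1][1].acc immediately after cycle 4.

OS (3×2). Following PE[1][1] plus its west/north inputs:
  t=0 PE[0][1]: acc=0 h=0 v=0
  t=0 PE[1][0]: acc=0 h=0 v=0
  t=0 PE[1][1]: acc=0 h=0 v=0
  t=1 PE[0][1]: acc=36 h=6 v=6
  t=1 PE[1][0]: acc=16 h=8 v=2
  t=1 PE[1][1]: acc=0 h=0 v=0
  t=2 PE[0][1]: acc=90 h=9 v=6
  t=2 PE[1][0]: acc=65 h=7 v=7
  t=2 PE[1][1]: acc=48 h=8 v=6
  t=3 PE[0][1]: acc=106 h=8 v=2
  t=3 PE[1][0]: acc=95 h=6 v=5
  t=3 PE[1][1]: acc=90 h=7 v=6
  t=4 PE[0][1]: acc=106 h=0 v=0
  t=4 PE[1][0]: acc=95 h=0 v=0
  t=4 PE[1][1]: acc=102 h=6 v=2

PE[1][1].acc = 102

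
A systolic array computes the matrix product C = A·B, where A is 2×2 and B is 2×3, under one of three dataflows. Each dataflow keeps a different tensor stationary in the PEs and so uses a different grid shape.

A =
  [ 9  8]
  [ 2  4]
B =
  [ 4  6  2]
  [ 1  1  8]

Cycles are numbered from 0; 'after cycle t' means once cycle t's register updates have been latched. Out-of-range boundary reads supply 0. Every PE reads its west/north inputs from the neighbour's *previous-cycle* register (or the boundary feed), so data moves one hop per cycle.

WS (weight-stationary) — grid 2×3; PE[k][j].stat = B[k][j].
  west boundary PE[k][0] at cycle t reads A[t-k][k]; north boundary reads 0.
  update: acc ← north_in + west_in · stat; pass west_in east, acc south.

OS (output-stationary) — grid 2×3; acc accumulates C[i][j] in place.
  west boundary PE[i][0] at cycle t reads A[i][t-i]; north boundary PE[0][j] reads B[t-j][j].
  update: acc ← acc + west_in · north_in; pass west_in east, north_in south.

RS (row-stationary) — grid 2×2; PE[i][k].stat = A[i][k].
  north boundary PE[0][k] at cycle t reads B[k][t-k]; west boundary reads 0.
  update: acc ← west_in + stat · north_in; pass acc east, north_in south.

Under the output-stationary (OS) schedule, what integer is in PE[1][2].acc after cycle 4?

OS on a 2×3 grid — tracing PE[1][2] and its feeders:
  0: (0,2).acc=0  regs=<0,0>
  0: (1,1).acc=0  regs=<0,0>
  0: (1,2).acc=0  regs=<0,0>
  1: (0,2).acc=0  regs=<0,0>
  1: (1,1).acc=0  regs=<0,0>
  1: (1,2).acc=0  regs=<0,0>
  2: (0,2).acc=18  regs=<9,2>
  2: (1,1).acc=12  regs=<2,6>
  2: (1,2).acc=0  regs=<0,0>
  3: (0,2).acc=82  regs=<8,8>
  3: (1,1).acc=16  regs=<4,1>
  3: (1,2).acc=4  regs=<2,2>
  4: (0,2).acc=82  regs=<0,0>
  4: (1,1).acc=16  regs=<0,0>
  4: (1,2).acc=36  regs=<4,8>

PE[1][2].acc = 36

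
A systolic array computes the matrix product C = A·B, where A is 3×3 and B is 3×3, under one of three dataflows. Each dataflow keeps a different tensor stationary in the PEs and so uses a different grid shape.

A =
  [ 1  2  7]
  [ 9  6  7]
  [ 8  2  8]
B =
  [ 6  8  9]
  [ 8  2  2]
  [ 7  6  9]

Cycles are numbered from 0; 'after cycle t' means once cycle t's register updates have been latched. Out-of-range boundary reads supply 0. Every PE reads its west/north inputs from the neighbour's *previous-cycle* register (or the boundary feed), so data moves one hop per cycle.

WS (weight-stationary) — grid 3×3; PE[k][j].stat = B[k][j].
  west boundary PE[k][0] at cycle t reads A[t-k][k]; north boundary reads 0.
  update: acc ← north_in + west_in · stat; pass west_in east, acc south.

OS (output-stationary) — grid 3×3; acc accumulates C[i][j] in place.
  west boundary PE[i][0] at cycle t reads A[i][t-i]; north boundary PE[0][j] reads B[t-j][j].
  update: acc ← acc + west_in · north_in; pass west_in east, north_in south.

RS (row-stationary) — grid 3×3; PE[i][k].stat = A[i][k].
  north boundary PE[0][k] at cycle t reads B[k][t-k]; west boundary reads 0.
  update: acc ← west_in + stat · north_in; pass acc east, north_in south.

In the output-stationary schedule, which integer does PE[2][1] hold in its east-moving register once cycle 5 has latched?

OS on a 3×3 grid — tracing PE[2][1] and its feeders:
  c0 r1c1: 0 / 0 / 0
  c0 r2c0: 0 / 0 / 0
  c0 r2c1: 0 / 0 / 0
  c1 r1c1: 0 / 0 / 0
  c1 r2c0: 0 / 0 / 0
  c1 r2c1: 0 / 0 / 0
  c2 r1c1: 72 / 9 / 8
  c2 r2c0: 48 / 8 / 6
  c2 r2c1: 0 / 0 / 0
  c3 r1c1: 84 / 6 / 2
  c3 r2c0: 64 / 2 / 8
  c3 r2c1: 64 / 8 / 8
  c4 r1c1: 126 / 7 / 6
  c4 r2c0: 120 / 8 / 7
  c4 r2c1: 68 / 2 / 2
  c5 r1c1: 126 / 0 / 0
  c5 r2c0: 120 / 0 / 0
  c5 r2c1: 116 / 8 / 6

register = 8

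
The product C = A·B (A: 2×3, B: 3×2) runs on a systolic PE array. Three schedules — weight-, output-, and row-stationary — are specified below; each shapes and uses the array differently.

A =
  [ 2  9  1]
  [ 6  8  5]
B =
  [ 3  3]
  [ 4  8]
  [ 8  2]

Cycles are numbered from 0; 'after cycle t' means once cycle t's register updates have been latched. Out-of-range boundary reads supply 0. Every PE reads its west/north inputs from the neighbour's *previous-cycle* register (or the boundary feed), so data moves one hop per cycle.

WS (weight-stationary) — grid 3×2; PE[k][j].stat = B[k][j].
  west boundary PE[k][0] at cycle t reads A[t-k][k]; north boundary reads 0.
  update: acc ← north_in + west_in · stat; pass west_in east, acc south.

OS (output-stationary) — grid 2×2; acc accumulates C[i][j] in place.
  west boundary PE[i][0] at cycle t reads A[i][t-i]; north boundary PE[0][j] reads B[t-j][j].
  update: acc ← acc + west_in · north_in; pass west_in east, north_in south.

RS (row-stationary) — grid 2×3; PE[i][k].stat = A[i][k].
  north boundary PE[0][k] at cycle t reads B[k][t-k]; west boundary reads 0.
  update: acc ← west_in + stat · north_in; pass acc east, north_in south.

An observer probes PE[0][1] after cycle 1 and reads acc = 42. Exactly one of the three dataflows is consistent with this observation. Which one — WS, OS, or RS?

Under WS (3×2), PE[0][1]:
  cycle 0: PE[0][1] → acc 0, east 0, south 0
  cycle 1: PE[0][1] → acc 6, east 2, south 6
Under OS (2×2), PE[0][1]:
  cycle 0: PE[0][1] → acc 0, east 0, south 0
  cycle 1: PE[0][1] → acc 6, east 2, south 3
Under RS (2×3), PE[0][1]:
  cycle 0: PE[0][1] → acc 0, east 0, south 0
  cycle 1: PE[0][1] → acc 42, east 42, south 4

dataflow = RS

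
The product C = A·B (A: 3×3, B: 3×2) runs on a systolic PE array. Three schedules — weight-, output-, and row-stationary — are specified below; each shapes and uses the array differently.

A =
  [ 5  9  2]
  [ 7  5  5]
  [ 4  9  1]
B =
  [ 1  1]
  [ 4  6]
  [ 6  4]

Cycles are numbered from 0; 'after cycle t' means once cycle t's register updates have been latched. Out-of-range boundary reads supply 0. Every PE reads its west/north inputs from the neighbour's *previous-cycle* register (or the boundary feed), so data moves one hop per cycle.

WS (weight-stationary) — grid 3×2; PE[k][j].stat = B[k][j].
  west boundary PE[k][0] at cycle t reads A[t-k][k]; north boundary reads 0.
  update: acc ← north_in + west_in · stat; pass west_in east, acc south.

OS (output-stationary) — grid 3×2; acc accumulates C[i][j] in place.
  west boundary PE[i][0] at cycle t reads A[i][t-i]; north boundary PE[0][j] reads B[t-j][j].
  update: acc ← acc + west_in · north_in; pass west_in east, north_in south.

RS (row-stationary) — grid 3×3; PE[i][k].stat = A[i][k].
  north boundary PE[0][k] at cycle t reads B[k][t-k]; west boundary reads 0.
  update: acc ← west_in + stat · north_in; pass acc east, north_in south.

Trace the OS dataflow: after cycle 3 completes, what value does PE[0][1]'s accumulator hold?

PE[0][1].acc = 67

OS on a 3×2 grid — tracing PE[0][1] and its feeders:
  [0] (0,0) acc=5 (h:5 v:1)
  [0] (0,1) acc=0 (h:0 v:0)
  [1] (0,0) acc=41 (h:9 v:4)
  [1] (0,1) acc=5 (h:5 v:1)
  [2] (0,0) acc=53 (h:2 v:6)
  [2] (0,1) acc=59 (h:9 v:6)
  [3] (0,0) acc=53 (h:0 v:0)
  [3] (0,1) acc=67 (h:2 v:4)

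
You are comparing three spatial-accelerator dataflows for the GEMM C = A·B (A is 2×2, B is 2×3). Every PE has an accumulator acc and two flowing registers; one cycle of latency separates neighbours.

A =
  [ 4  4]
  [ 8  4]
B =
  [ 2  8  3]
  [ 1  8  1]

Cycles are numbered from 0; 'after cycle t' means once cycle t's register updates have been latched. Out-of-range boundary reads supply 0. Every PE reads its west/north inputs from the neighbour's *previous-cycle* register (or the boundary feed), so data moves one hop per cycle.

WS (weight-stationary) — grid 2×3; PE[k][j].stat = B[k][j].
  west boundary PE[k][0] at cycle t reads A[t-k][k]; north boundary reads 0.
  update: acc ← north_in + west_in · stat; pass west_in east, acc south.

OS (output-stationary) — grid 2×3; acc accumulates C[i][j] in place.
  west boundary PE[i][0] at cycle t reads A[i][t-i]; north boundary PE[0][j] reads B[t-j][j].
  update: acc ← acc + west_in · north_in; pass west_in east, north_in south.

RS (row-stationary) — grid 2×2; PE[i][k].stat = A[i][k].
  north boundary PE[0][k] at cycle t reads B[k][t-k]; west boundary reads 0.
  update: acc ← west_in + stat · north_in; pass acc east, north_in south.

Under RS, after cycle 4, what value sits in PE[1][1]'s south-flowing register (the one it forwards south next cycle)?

RS 2×2: PE[1][1] cycle-by-cycle (with neighbour feeds):
  after 0 — PE[0][1] acc=0, pass-E 0, pass-S 0
  after 0 — PE[1][0] acc=0, pass-E 0, pass-S 0
  after 0 — PE[1][1] acc=0, pass-E 0, pass-S 0
  after 1 — PE[0][1] acc=12, pass-E 12, pass-S 1
  after 1 — PE[1][0] acc=16, pass-E 16, pass-S 2
  after 1 — PE[1][1] acc=0, pass-E 0, pass-S 0
  after 2 — PE[0][1] acc=64, pass-E 64, pass-S 8
  after 2 — PE[1][0] acc=64, pass-E 64, pass-S 8
  after 2 — PE[1][1] acc=20, pass-E 20, pass-S 1
  after 3 — PE[0][1] acc=16, pass-E 16, pass-S 1
  after 3 — PE[1][0] acc=24, pass-E 24, pass-S 3
  after 3 — PE[1][1] acc=96, pass-E 96, pass-S 8
  after 4 — PE[0][1] acc=0, pass-E 0, pass-S 0
  after 4 — PE[1][0] acc=0, pass-E 0, pass-S 0
  after 4 — PE[1][1] acc=28, pass-E 28, pass-S 1

register = 1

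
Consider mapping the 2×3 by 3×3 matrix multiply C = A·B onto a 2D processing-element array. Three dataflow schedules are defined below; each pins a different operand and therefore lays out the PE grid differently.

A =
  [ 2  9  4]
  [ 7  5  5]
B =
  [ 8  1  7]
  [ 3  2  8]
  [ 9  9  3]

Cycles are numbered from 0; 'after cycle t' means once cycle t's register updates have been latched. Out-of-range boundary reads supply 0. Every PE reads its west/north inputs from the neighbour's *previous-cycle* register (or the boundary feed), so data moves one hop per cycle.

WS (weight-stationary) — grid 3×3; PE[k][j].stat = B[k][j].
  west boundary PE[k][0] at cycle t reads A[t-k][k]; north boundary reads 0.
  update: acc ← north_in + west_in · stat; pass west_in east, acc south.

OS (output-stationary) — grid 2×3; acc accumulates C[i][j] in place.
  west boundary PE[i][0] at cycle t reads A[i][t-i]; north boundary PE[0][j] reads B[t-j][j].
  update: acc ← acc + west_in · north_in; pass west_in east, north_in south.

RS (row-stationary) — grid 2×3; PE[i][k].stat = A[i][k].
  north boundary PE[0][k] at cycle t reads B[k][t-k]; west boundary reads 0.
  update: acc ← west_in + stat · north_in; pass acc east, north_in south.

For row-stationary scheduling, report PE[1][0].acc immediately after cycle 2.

PE[1][0].acc = 7

RS (2×3). Following PE[1][0] plus its west/north inputs:
  c0 r0c0: 16 / 16 / 8
  c0 r1c0: 0 / 0 / 0
  c1 r0c0: 2 / 2 / 1
  c1 r1c0: 56 / 56 / 8
  c2 r0c0: 14 / 14 / 7
  c2 r1c0: 7 / 7 / 1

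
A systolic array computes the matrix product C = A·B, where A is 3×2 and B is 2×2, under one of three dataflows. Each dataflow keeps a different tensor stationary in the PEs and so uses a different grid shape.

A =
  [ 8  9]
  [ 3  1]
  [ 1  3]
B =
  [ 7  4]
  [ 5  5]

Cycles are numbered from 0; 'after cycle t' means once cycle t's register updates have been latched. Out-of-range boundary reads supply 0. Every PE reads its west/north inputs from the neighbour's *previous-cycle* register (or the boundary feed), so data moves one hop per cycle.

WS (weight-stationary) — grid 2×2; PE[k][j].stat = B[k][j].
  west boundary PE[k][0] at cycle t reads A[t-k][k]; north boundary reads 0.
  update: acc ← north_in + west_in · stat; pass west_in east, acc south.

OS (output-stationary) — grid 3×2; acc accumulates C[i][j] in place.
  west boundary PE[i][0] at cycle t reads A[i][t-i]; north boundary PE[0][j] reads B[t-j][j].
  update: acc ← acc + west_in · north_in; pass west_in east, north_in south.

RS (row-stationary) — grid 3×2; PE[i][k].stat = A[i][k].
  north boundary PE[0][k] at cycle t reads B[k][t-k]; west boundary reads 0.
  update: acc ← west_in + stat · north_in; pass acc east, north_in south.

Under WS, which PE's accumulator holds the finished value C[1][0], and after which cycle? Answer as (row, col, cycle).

(row, col, cycle) = (1, 0, 2)

WS: C[1][0] accumulates in PE[1][0]:
  cycle 0: PE[1][0] → acc 0, east 0, south 0
  cycle 1: PE[1][0] → acc 101, east 9, south 101
  cycle 2: PE[1][0] → acc 26, east 1, south 26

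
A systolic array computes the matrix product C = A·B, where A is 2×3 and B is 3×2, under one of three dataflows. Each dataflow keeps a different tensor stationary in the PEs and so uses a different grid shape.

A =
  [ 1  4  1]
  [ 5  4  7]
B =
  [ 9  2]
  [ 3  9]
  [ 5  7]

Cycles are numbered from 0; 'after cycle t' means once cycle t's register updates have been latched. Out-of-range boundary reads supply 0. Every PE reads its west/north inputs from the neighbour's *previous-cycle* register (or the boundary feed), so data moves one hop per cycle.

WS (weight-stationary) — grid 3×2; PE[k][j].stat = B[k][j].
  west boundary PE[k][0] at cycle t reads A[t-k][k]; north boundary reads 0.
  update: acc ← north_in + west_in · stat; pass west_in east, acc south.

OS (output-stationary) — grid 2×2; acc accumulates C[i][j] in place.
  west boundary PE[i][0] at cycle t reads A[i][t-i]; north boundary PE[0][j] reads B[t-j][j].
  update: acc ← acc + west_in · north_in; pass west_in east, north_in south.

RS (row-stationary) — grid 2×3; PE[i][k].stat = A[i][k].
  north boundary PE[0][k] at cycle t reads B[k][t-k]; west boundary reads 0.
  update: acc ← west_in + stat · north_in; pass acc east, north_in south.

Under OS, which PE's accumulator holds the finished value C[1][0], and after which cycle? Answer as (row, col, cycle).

OS — PE[1][0] is where C[1][0] collects:
  0: (1,0).acc=0  regs=<0,0>
  1: (1,0).acc=45  regs=<5,9>
  2: (1,0).acc=57  regs=<4,3>
  3: (1,0).acc=92  regs=<7,5>

(row, col, cycle) = (1, 0, 3)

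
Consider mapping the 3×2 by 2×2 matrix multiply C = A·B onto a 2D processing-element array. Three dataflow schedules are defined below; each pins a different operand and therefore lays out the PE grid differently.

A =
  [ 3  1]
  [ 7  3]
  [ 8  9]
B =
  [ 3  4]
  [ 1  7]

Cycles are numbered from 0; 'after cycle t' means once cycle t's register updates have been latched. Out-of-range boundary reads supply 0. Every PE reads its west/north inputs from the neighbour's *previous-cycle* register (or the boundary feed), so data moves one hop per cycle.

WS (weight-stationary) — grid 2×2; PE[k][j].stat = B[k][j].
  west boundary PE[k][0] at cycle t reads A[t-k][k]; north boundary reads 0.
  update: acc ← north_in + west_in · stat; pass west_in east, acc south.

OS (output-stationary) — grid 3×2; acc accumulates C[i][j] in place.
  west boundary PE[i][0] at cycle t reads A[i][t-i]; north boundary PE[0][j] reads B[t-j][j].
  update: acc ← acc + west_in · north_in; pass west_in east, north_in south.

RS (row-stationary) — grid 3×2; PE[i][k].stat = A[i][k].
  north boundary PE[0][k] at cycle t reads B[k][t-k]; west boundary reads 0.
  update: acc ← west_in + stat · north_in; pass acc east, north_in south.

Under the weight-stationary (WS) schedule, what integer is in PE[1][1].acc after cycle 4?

WS 2×2: PE[1][1] cycle-by-cycle (with neighbour feeds):
  [0] (0,1) acc=0 (h:0 v:0)
  [0] (1,0) acc=0 (h:0 v:0)
  [0] (1,1) acc=0 (h:0 v:0)
  [1] (0,1) acc=12 (h:3 v:12)
  [1] (1,0) acc=10 (h:1 v:10)
  [1] (1,1) acc=0 (h:0 v:0)
  [2] (0,1) acc=28 (h:7 v:28)
  [2] (1,0) acc=24 (h:3 v:24)
  [2] (1,1) acc=19 (h:1 v:19)
  [3] (0,1) acc=32 (h:8 v:32)
  [3] (1,0) acc=33 (h:9 v:33)
  [3] (1,1) acc=49 (h:3 v:49)
  [4] (0,1) acc=0 (h:0 v:0)
  [4] (1,0) acc=0 (h:0 v:0)
  [4] (1,1) acc=95 (h:9 v:95)

PE[1][1].acc = 95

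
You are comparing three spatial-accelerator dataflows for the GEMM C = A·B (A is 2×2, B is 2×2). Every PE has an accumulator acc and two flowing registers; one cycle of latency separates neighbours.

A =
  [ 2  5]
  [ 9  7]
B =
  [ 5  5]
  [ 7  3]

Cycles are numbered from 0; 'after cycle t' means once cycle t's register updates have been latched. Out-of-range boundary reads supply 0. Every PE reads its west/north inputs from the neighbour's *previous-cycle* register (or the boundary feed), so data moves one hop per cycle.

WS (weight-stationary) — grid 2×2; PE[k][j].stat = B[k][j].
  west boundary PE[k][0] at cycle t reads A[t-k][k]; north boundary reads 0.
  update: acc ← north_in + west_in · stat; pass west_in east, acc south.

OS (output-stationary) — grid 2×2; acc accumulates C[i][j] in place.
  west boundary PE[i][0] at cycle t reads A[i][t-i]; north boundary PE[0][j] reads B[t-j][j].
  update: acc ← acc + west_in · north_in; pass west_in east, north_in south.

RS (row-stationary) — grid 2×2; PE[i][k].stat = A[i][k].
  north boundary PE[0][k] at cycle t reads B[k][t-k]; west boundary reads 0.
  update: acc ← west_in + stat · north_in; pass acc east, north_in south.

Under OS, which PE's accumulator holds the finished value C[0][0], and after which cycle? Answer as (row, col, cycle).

(row, col, cycle) = (0, 0, 1)

OS: C[0][0] accumulates in PE[0][0]:
  after 0 — PE[0][0] acc=10, pass-E 2, pass-S 5
  after 1 — PE[0][0] acc=45, pass-E 5, pass-S 7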